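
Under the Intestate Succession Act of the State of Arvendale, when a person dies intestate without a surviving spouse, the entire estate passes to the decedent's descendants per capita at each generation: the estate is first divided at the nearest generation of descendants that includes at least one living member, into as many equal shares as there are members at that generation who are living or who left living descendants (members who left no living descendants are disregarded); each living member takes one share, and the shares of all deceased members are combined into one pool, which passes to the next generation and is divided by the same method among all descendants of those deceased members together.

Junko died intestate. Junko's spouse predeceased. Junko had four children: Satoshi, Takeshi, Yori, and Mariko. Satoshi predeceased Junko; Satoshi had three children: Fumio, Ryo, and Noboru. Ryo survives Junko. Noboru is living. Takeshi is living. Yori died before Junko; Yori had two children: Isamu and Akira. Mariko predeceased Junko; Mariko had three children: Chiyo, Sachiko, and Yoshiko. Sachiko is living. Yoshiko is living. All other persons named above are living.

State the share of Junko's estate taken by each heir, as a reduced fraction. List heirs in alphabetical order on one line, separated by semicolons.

There is no surviving spouse, so the entire estate passes to Junko's descendants per capita at each generation.
At generation 1 (Satoshi, Takeshi, Yori, Mariko) there are 4 shares of (1)/4 = 1/4 each.
Living: Takeshi — each takes 1/4.
Deceased: Satoshi, Yori, and Mariko. Their combined 3/4 is pooled and carried to generation 2.
At generation 2 (Fumio, Ryo, Noboru, Isamu, Akira, Chiyo, Sachiko, Yoshiko) there are 8 shares of (3/4)/8 = 3/32 each.
Living: Fumio, Ryo, Noboru, Isamu, Akira, Chiyo, Sachiko, and Yoshiko — each takes 3/32.

Akira 3/32; Chiyo 3/32; Fumio 3/32; Isamu 3/32; Noboru 3/32; Ryo 3/32; Sachiko 3/32; Takeshi 1/4; Yoshiko 3/32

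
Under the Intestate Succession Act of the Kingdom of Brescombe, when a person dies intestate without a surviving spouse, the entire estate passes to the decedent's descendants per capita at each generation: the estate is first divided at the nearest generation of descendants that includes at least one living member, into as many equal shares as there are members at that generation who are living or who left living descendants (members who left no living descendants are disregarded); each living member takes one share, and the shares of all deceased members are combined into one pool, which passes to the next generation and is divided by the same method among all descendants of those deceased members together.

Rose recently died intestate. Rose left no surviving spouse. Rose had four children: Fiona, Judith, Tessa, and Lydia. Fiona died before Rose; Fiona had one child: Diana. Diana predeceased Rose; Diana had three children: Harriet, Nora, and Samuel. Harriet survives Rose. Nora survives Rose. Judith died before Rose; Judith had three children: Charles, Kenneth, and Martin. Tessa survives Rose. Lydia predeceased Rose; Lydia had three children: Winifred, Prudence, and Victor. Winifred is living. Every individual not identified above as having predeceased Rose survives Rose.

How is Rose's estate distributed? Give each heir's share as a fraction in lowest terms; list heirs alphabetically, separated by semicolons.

Charles 3/28; Harriet 1/28; Kenneth 3/28; Martin 3/28; Nora 1/28; Prudence 3/28; Samuel 1/28; Tessa 1/4; Victor 3/28; Winifred 3/28

There is no surviving spouse, so the entire estate passes to Rose's descendants per capita at each generation.
At generation 1 (Fiona, Judith, Tessa, Lydia) there are 4 shares of (1)/4 = 1/4 each.
Living: Tessa — each takes 1/4.
Deceased: Fiona, Judith, and Lydia. Their combined 3/4 is pooled and carried to generation 2.
At generation 2 (Diana, Charles, Kenneth, Martin, Winifred, Prudence, Victor) there are 7 shares of (3/4)/7 = 3/28 each.
Living: Charles, Kenneth, Martin, Winifred, Prudence, and Victor — each takes 3/28.
Deceased: Diana. That 3/28 share is carried to generation 3.
At generation 3 (Harriet, Nora, Samuel) there are 3 shares of (3/28)/3 = 1/28 each.
Living: Harriet, Nora, and Samuel — each takes 1/28.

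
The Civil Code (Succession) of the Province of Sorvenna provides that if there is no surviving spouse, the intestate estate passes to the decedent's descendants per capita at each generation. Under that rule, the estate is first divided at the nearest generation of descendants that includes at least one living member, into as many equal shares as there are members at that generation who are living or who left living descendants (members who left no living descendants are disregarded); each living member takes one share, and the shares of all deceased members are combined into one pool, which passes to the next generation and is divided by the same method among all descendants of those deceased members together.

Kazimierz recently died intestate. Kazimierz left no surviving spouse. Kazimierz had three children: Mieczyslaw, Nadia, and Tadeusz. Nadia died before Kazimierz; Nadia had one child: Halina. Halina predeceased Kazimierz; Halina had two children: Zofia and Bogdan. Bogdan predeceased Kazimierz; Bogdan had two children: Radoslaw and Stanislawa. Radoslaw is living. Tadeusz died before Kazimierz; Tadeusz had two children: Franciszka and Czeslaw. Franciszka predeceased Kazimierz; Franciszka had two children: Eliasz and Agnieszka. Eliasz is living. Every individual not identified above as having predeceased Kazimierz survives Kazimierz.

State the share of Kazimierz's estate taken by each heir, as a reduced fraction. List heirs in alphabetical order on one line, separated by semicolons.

There is no surviving spouse, so the entire estate passes to Kazimierz's descendants per capita at each generation.
At generation 1 (Mieczyslaw, Nadia, Tadeusz) there are 3 shares of (1)/3 = 1/3 each.
Living: Mieczyslaw — each takes 1/3.
Deceased: Nadia and Tadeusz. Their combined 2/3 is pooled and carried to generation 2.
At generation 2 (Halina, Franciszka, Czeslaw) there are 3 shares of (2/3)/3 = 2/9 each.
Living: Czeslaw — each takes 2/9.
Deceased: Halina and Franciszka. Their combined 4/9 is pooled and carried to generation 3.
At generation 3 (Zofia, Bogdan, Eliasz, Agnieszka) there are 4 shares of (4/9)/4 = 1/9 each.
Living: Zofia, Eliasz, and Agnieszka — each takes 1/9.
Deceased: Bogdan. That 1/9 share is carried to generation 4.
At generation 4 (Radoslaw, Stanislawa) there are 2 shares of (1/9)/2 = 1/18 each.
Living: Radoslaw and Stanislawa — each takes 1/18.

Agnieszka 1/9; Czeslaw 2/9; Eliasz 1/9; Mieczyslaw 1/3; Radoslaw 1/18; Stanislawa 1/18; Zofia 1/9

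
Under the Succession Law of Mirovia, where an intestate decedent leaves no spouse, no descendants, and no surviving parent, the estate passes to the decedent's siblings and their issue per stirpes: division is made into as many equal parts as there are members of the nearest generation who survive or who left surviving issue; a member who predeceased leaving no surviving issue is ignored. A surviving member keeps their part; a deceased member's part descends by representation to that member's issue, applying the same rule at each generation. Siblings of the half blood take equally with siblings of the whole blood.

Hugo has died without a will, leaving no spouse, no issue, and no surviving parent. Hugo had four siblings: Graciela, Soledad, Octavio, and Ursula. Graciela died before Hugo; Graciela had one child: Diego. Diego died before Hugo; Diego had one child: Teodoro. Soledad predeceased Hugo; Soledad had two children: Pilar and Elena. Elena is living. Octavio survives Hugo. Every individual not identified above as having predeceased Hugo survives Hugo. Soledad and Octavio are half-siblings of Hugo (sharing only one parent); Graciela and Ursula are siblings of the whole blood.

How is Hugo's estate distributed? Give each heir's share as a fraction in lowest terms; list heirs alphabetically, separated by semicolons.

Elena 1/8; Octavio 1/4; Pilar 1/8; Teodoro 1/4; Ursula 1/4

No spouse, descendants, or parent survives, so the estate passes to Hugo's siblings per stirpes.
Half-blood and whole-blood siblings take equally under the stated rule.
The estate is divided into 4 equal shares of 1/4 among Graciela, Soledad, Octavio, Ursula.
Graciela predeceased; the 1/4 allotted to Graciela's branch passes to Graciela's issue by representation.
Diego's line is the sole branch at this level, so the full 1/4 passes to Diego's issue by representation.
Teodoro is the sole taker at this level and receives the full 1/4.
Soledad predeceased; the 1/4 allotted to Soledad's branch passes to Soledad's issue by representation.
The 1/4 is divided into 2 equal shares of 1/8 among Pilar, Elena.
Pilar is living and takes 1/8.
Elena is living and takes 1/8.
Octavio is living and takes 1/4.
Ursula is living and takes 1/4.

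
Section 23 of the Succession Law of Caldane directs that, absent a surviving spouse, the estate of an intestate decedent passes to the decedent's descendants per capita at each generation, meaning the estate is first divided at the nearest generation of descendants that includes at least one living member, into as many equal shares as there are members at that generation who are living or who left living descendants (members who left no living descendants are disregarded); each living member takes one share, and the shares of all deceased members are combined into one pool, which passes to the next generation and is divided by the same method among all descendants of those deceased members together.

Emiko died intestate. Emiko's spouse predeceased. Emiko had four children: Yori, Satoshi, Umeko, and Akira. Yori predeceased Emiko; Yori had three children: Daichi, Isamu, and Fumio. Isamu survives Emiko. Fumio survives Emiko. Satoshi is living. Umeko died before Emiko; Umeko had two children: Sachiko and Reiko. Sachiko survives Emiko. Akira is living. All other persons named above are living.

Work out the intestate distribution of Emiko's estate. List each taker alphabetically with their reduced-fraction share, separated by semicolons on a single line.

Akira 1/4; Daichi 1/10; Fumio 1/10; Isamu 1/10; Reiko 1/10; Sachiko 1/10; Satoshi 1/4

There is no surviving spouse, so the entire estate passes to Emiko's descendants per capita at each generation.
At generation 1 (Yori, Satoshi, Umeko, Akira) there are 4 shares of (1)/4 = 1/4 each.
Living: Satoshi and Akira — each takes 1/4.
Deceased: Yori and Umeko. Their combined 1/2 is pooled and carried to generation 2.
At generation 2 (Daichi, Isamu, Fumio, Sachiko, Reiko) there are 5 shares of (1/2)/5 = 1/10 each.
Living: Daichi, Isamu, Fumio, Sachiko, and Reiko — each takes 1/10.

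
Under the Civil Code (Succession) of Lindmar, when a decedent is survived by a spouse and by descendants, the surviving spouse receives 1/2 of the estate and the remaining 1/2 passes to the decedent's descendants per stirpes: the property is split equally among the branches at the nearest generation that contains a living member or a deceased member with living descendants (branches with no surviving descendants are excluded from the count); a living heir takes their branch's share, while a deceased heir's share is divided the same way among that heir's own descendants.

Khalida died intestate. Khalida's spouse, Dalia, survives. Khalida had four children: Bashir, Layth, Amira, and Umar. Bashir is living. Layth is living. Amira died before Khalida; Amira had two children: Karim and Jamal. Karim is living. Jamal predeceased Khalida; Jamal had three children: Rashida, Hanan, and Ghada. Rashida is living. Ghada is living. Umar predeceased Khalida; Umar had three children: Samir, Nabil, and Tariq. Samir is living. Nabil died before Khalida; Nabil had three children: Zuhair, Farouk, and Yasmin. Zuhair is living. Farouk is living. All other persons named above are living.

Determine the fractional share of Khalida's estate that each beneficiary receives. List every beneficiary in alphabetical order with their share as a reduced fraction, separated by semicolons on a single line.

Dalia, as surviving spouse, takes 1/2.
The remaining 1/2 passes to Khalida's descendants per stirpes.
The 1/2 is divided into 4 equal shares of 1/8 among Bashir, Layth, Amira, Umar.
Bashir is living and takes 1/8.
Layth is living and takes 1/8.
Amira predeceased; the 1/8 allotted to Amira's branch passes to Amira's issue by representation.
The 1/8 is divided into 2 equal shares of 1/16 among Karim, Jamal.
Karim is living and takes 1/16.
Jamal predeceased; the 1/16 allotted to Jamal's branch passes to Jamal's issue by representation.
The 1/16 is divided into 3 equal shares of 1/48 among Rashida, Hanan, Ghada.
Rashida is living and takes 1/48.
Hanan is living and takes 1/48.
Ghada is living and takes 1/48.
Umar predeceased; the 1/8 allotted to Umar's branch passes to Umar's issue by representation.
The 1/8 is divided into 3 equal shares of 1/24 among Samir, Nabil, Tariq.
Samir is living and takes 1/24.
Nabil predeceased; the 1/24 allotted to Nabil's branch passes to Nabil's issue by representation.
The 1/24 is divided into 3 equal shares of 1/72 among Zuhair, Farouk, Yasmin.
Zuhair is living and takes 1/72.
Farouk is living and takes 1/72.
Yasmin is living and takes 1/72.
Tariq is living and takes 1/24.

Bashir 1/8; Dalia 1/2; Farouk 1/72; Ghada 1/48; Hanan 1/48; Karim 1/16; Layth 1/8; Rashida 1/48; Samir 1/24; Tariq 1/24; Yasmin 1/72; Zuhair 1/72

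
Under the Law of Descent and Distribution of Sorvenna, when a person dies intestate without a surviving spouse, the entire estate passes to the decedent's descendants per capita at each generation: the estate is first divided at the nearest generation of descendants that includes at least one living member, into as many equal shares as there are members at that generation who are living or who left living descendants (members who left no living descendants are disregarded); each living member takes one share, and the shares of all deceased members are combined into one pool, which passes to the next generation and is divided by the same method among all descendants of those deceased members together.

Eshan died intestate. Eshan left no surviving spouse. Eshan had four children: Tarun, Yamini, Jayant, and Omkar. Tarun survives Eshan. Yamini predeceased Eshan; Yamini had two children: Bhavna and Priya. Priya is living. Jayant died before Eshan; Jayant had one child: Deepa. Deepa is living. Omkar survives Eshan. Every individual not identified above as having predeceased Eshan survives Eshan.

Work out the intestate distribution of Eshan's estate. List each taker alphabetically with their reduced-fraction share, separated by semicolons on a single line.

There is no surviving spouse, so the entire estate passes to Eshan's descendants per capita at each generation.
At generation 1 (Tarun, Yamini, Jayant, Omkar) there are 4 shares of (1)/4 = 1/4 each.
Living: Tarun and Omkar — each takes 1/4.
Deceased: Yamini and Jayant. Their combined 1/2 is pooled and carried to generation 2.
At generation 2 (Bhavna, Priya, Deepa) there are 3 shares of (1/2)/3 = 1/6 each.
Living: Bhavna, Priya, and Deepa — each takes 1/6.

Bhavna 1/6; Deepa 1/6; Omkar 1/4; Priya 1/6; Tarun 1/4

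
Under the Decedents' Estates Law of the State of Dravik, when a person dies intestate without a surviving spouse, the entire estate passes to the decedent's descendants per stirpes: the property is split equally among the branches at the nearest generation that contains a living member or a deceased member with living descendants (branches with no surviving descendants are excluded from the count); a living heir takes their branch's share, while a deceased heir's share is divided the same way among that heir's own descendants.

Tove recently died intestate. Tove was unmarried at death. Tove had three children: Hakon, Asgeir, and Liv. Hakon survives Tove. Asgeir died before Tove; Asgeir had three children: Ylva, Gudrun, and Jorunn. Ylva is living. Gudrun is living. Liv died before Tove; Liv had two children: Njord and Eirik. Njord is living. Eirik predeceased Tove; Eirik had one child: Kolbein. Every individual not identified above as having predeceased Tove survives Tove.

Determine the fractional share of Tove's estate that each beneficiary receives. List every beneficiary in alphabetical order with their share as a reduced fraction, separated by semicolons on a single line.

Gudrun 1/9; Hakon 1/3; Jorunn 1/9; Kolbein 1/6; Njord 1/6; Ylva 1/9

There is no surviving spouse, so the entire estate passes to Tove's descendants per stirpes.
The estate is divided into 3 equal shares of 1/3 among Hakon, Asgeir, Liv.
Hakon is living and takes 1/3.
Asgeir predeceased; the 1/3 allotted to Asgeir's branch passes to Asgeir's issue by representation.
The 1/3 is divided into 3 equal shares of 1/9 among Ylva, Gudrun, Jorunn.
Ylva is living and takes 1/9.
Gudrun is living and takes 1/9.
Jorunn is living and takes 1/9.
Liv predeceased; the 1/3 allotted to Liv's branch passes to Liv's issue by representation.
The 1/3 is divided into 2 equal shares of 1/6 among Njord, Eirik.
Njord is living and takes 1/6.
Eirik predeceased; the 1/6 allotted to Eirik's branch passes to Eirik's issue by representation.
Kolbein is the sole taker at this level and receives the full 1/6.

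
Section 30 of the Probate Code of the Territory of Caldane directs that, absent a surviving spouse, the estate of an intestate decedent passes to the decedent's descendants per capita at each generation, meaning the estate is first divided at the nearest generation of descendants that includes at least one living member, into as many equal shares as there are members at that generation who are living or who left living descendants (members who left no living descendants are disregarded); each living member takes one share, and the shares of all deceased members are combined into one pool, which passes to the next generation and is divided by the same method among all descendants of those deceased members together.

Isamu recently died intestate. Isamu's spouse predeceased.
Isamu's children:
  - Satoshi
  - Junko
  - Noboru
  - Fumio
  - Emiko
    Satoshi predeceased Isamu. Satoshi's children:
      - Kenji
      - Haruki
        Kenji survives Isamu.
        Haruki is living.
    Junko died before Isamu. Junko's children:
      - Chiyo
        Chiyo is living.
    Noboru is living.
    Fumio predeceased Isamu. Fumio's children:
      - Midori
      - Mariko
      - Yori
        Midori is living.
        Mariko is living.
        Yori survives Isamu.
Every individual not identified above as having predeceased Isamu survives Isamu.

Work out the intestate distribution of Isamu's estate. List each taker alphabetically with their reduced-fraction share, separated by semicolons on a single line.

There is no surviving spouse, so the entire estate passes to Isamu's descendants per capita at each generation.
At generation 1 (Satoshi, Junko, Noboru, Fumio, Emiko) there are 5 shares of (1)/5 = 1/5 each.
Living: Noboru and Emiko — each takes 1/5.
Deceased: Satoshi, Junko, and Fumio. Their combined 3/5 is pooled and carried to generation 2.
At generation 2 (Kenji, Haruki, Chiyo, Midori, Mariko, Yori) there are 6 shares of (3/5)/6 = 1/10 each.
Living: Kenji, Haruki, Chiyo, Midori, Mariko, and Yori — each takes 1/10.

Chiyo 1/10; Emiko 1/5; Haruki 1/10; Kenji 1/10; Mariko 1/10; Midori 1/10; Noboru 1/5; Yori 1/10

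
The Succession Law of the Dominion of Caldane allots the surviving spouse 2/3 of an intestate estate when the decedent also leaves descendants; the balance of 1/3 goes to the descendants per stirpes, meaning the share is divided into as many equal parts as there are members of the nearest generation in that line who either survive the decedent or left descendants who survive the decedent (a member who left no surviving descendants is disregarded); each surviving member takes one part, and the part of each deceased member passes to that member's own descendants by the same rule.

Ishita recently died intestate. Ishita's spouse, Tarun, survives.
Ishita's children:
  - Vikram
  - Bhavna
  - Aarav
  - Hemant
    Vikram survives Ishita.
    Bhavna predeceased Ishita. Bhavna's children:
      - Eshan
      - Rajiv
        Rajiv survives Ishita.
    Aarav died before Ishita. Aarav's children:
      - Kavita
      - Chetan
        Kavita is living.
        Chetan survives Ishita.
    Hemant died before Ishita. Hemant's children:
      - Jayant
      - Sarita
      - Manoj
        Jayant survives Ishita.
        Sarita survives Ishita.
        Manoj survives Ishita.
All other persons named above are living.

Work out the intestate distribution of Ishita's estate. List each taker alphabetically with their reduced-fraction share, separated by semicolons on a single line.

Tarun, as surviving spouse, takes 2/3.
The remaining 1/3 passes to Ishita's descendants per stirpes.
The 1/3 is divided into 4 equal shares of 1/12 among Vikram, Bhavna, Aarav, Hemant.
Vikram is living and takes 1/12.
Bhavna predeceased; the 1/12 allotted to Bhavna's branch passes to Bhavna's issue by representation.
The 1/12 is divided into 2 equal shares of 1/24 among Eshan, Rajiv.
Eshan is living and takes 1/24.
Rajiv is living and takes 1/24.
Aarav predeceased; the 1/12 allotted to Aarav's branch passes to Aarav's issue by representation.
The 1/12 is divided into 2 equal shares of 1/24 among Kavita, Chetan.
Kavita is living and takes 1/24.
Chetan is living and takes 1/24.
Hemant predeceased; the 1/12 allotted to Hemant's branch passes to Hemant's issue by representation.
The 1/12 is divided into 3 equal shares of 1/36 among Jayant, Sarita, Manoj.
Jayant is living and takes 1/36.
Sarita is living and takes 1/36.
Manoj is living and takes 1/36.

Chetan 1/24; Eshan 1/24; Jayant 1/36; Kavita 1/24; Manoj 1/36; Rajiv 1/24; Sarita 1/36; Tarun 2/3; Vikram 1/12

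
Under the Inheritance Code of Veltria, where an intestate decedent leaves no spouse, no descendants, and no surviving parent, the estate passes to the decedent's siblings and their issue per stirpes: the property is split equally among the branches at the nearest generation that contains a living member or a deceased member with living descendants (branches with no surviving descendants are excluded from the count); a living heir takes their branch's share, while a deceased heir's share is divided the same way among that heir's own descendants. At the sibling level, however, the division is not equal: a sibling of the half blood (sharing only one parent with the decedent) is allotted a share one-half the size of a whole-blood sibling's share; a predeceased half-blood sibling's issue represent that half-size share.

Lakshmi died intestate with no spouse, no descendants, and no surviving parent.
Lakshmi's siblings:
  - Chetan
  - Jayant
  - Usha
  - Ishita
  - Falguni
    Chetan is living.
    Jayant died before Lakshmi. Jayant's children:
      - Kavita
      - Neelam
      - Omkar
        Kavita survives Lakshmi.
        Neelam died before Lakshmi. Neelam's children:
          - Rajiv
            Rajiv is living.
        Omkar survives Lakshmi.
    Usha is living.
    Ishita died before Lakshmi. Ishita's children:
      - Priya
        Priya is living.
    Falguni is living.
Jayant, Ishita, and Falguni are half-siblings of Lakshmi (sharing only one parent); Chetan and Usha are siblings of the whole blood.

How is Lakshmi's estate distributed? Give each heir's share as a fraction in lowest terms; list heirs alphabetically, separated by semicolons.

No spouse, descendants, or parent survives, so the estate passes to Lakshmi's siblings per stirpes.
Half-blood siblings count for one-half the weight of whole-blood siblings at the initial division.
Dividing 1 in proportion to weights (total weight 7/2): Chetan (weight 1) → 2/7; Jayant (weight 1/2) → 1/7; Usha (weight 1) → 2/7; Ishita (weight 1/2) → 1/7; Falguni (weight 1/2) → 1/7.
Chetan is living and takes 2/7.
Jayant predeceased; the 1/7 allotted to Jayant's branch passes to Jayant's issue by representation.
The 1/7 is divided into 3 equal shares of 1/21 among Kavita, Neelam, Omkar.
Kavita is living and takes 1/21.
Neelam predeceased; the 1/21 allotted to Neelam's branch passes to Neelam's issue by representation.
Rajiv is the sole taker at this level and receives the full 1/21.
Omkar is living and takes 1/21.
Usha is living and takes 2/7.
Ishita predeceased; the 1/7 allotted to Ishita's branch passes to Ishita's issue by representation.
Priya is the sole taker at this level and receives the full 1/7.
Falguni is living and takes 1/7.

Chetan 2/7; Falguni 1/7; Kavita 1/21; Omkar 1/21; Priya 1/7; Rajiv 1/21; Usha 2/7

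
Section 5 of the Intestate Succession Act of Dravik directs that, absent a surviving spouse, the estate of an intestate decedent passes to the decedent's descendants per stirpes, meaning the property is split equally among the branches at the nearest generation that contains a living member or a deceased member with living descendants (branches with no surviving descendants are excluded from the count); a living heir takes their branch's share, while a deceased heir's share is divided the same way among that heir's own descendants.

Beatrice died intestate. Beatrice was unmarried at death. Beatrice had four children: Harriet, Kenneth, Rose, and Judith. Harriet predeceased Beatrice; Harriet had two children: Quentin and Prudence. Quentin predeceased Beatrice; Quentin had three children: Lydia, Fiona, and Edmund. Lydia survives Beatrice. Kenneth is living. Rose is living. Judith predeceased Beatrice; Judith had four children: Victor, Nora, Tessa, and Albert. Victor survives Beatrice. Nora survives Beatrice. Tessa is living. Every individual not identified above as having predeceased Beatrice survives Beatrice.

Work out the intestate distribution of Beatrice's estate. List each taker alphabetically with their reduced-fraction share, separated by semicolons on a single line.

There is no surviving spouse, so the entire estate passes to Beatrice's descendants per stirpes.
The estate is divided into 4 equal shares of 1/4 among Harriet, Kenneth, Rose, Judith.
Harriet predeceased; the 1/4 allotted to Harriet's branch passes to Harriet's issue by representation.
The 1/4 is divided into 2 equal shares of 1/8 among Quentin, Prudence.
Quentin predeceased; the 1/8 allotted to Quentin's branch passes to Quentin's issue by representation.
The 1/8 is divided into 3 equal shares of 1/24 among Lydia, Fiona, Edmund.
Lydia is living and takes 1/24.
Fiona is living and takes 1/24.
Edmund is living and takes 1/24.
Prudence is living and takes 1/8.
Kenneth is living and takes 1/4.
Rose is living and takes 1/4.
Judith predeceased; the 1/4 allotted to Judith's branch passes to Judith's issue by representation.
The 1/4 is divided into 4 equal shares of 1/16 among Victor, Nora, Tessa, Albert.
Victor is living and takes 1/16.
Nora is living and takes 1/16.
Tessa is living and takes 1/16.
Albert is living and takes 1/16.

Albert 1/16; Edmund 1/24; Fiona 1/24; Kenneth 1/4; Lydia 1/24; Nora 1/16; Prudence 1/8; Rose 1/4; Tessa 1/16; Victor 1/16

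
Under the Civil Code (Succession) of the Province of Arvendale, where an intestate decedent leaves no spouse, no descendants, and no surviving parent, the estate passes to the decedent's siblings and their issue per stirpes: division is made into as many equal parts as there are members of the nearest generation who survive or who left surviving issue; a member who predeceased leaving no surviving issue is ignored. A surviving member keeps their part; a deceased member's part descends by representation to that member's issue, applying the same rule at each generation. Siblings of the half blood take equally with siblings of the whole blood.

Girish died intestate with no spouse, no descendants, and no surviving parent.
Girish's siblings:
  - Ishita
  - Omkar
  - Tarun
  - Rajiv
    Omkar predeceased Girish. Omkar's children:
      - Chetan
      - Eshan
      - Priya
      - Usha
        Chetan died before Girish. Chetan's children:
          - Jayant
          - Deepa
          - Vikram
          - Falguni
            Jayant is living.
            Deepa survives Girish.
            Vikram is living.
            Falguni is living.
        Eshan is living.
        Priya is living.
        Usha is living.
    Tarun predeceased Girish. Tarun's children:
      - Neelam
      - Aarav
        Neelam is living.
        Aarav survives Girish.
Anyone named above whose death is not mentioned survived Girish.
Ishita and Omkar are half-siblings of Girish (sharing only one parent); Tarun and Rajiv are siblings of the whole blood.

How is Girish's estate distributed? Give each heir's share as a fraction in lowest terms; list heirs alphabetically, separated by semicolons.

Aarav 1/8; Deepa 1/64; Eshan 1/16; Falguni 1/64; Ishita 1/4; Jayant 1/64; Neelam 1/8; Priya 1/16; Rajiv 1/4; Usha 1/16; Vikram 1/64

No spouse, descendants, or parent survives, so the estate passes to Girish's siblings per stirpes.
Half-blood and whole-blood siblings take equally under the stated rule.
The estate is divided into 4 equal shares of 1/4 among Ishita, Omkar, Tarun, Rajiv.
Ishita is living and takes 1/4.
Omkar predeceased; the 1/4 allotted to Omkar's branch passes to Omkar's issue by representation.
The 1/4 is divided into 4 equal shares of 1/16 among Chetan, Eshan, Priya, Usha.
Chetan predeceased; the 1/16 allotted to Chetan's branch passes to Chetan's issue by representation.
The 1/16 is divided into 4 equal shares of 1/64 among Jayant, Deepa, Vikram, Falguni.
Jayant is living and takes 1/64.
Deepa is living and takes 1/64.
Vikram is living and takes 1/64.
Falguni is living and takes 1/64.
Eshan is living and takes 1/16.
Priya is living and takes 1/16.
Usha is living and takes 1/16.
Tarun predeceased; the 1/4 allotted to Tarun's branch passes to Tarun's issue by representation.
The 1/4 is divided into 2 equal shares of 1/8 among Neelam, Aarav.
Neelam is living and takes 1/8.
Aarav is living and takes 1/8.
Rajiv is living and takes 1/4.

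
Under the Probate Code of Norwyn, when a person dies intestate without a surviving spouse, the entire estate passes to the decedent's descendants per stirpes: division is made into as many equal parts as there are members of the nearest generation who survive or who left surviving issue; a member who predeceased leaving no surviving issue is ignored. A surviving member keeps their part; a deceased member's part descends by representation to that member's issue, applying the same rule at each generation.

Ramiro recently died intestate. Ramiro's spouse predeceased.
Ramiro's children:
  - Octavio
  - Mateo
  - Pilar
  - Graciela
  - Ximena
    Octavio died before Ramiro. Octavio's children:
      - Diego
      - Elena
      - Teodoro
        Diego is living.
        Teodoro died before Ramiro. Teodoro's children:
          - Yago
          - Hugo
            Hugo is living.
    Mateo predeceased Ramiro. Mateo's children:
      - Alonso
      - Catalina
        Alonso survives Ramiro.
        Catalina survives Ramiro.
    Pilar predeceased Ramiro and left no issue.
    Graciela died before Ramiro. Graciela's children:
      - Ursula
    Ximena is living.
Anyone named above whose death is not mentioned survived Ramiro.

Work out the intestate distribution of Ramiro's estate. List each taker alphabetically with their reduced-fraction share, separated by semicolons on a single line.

There is no surviving spouse, so the entire estate passes to Ramiro's descendants per stirpes.
Pilar left no surviving issue, so that branch lapses and is disregarded.
The estate is divided into 4 equal shares of 1/4 among Octavio, Mateo, Graciela, Ximena.
Octavio predeceased; the 1/4 allotted to Octavio's branch passes to Octavio's issue by representation.
The 1/4 is divided into 3 equal shares of 1/12 among Diego, Elena, Teodoro.
Diego is living and takes 1/12.
Elena is living and takes 1/12.
Teodoro predeceased; the 1/12 allotted to Teodoro's branch passes to Teodoro's issue by representation.
The 1/12 is divided into 2 equal shares of 1/24 among Yago, Hugo.
Yago is living and takes 1/24.
Hugo is living and takes 1/24.
Mateo predeceased; the 1/4 allotted to Mateo's branch passes to Mateo's issue by representation.
The 1/4 is divided into 2 equal shares of 1/8 among Alonso, Catalina.
Alonso is living and takes 1/8.
Catalina is living and takes 1/8.
Graciela predeceased; the 1/4 allotted to Graciela's branch passes to Graciela's issue by representation.
Ursula is the sole taker at this level and receives the full 1/4.
Ximena is living and takes 1/4.

Alonso 1/8; Catalina 1/8; Diego 1/12; Elena 1/12; Hugo 1/24; Ursula 1/4; Ximena 1/4; Yago 1/24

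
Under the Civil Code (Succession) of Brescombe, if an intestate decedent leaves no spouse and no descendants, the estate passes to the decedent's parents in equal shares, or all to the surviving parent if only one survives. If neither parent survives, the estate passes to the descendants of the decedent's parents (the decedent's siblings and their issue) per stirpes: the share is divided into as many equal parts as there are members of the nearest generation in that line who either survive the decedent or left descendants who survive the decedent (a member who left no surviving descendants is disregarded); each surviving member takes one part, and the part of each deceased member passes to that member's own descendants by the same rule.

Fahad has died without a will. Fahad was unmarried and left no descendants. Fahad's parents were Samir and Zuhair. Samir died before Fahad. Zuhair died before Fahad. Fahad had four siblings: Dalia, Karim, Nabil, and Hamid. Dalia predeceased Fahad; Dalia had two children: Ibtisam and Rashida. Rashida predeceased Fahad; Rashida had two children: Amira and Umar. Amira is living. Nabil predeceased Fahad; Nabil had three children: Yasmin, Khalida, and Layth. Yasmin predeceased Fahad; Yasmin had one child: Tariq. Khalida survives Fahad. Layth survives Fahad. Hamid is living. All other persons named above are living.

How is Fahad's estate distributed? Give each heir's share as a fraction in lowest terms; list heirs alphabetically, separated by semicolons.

Amira 1/16; Hamid 1/4; Ibtisam 1/8; Karim 1/4; Khalida 1/12; Layth 1/12; Tariq 1/12; Umar 1/16

Neither parent survives and there are no descendants, so the estate passes to Fahad's siblings and their issue per stirpes.
The estate is divided into 4 equal shares of 1/4 among Dalia, Karim, Nabil, Hamid.
Dalia predeceased; the 1/4 allotted to Dalia's branch passes to Dalia's issue by representation.
The 1/4 is divided into 2 equal shares of 1/8 among Ibtisam, Rashida.
Ibtisam is living and takes 1/8.
Rashida predeceased; the 1/8 allotted to Rashida's branch passes to Rashida's issue by representation.
The 1/8 is divided into 2 equal shares of 1/16 among Amira, Umar.
Amira is living and takes 1/16.
Umar is living and takes 1/16.
Karim is living and takes 1/4.
Nabil predeceased; the 1/4 allotted to Nabil's branch passes to Nabil's issue by representation.
The 1/4 is divided into 3 equal shares of 1/12 among Yasmin, Khalida, Layth.
Yasmin predeceased; the 1/12 allotted to Yasmin's branch passes to Yasmin's issue by representation.
Tariq is the sole taker at this level and receives the full 1/12.
Khalida is living and takes 1/12.
Layth is living and takes 1/12.
Hamid is living and takes 1/4.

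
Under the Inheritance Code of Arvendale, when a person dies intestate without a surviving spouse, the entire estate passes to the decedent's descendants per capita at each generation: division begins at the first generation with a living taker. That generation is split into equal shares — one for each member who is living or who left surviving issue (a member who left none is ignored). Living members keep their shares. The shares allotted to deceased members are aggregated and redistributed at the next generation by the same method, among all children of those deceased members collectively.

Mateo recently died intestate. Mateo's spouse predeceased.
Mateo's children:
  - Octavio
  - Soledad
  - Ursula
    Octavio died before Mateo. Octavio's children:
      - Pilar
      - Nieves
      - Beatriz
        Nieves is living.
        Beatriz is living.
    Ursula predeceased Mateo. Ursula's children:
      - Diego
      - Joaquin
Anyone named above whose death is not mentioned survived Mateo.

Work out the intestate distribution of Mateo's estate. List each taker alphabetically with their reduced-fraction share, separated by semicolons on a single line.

There is no surviving spouse, so the entire estate passes to Mateo's descendants per capita at each generation.
At generation 1 (Octavio, Soledad, Ursula) there are 3 shares of (1)/3 = 1/3 each.
Living: Soledad — each takes 1/3.
Deceased: Octavio and Ursula. Their combined 2/3 is pooled and carried to generation 2.
At generation 2 (Pilar, Nieves, Beatriz, Diego, Joaquin) there are 5 shares of (2/3)/5 = 2/15 each.
Living: Pilar, Nieves, Beatriz, Diego, and Joaquin — each takes 2/15.

Beatriz 2/15; Diego 2/15; Joaquin 2/15; Nieves 2/15; Pilar 2/15; Soledad 1/3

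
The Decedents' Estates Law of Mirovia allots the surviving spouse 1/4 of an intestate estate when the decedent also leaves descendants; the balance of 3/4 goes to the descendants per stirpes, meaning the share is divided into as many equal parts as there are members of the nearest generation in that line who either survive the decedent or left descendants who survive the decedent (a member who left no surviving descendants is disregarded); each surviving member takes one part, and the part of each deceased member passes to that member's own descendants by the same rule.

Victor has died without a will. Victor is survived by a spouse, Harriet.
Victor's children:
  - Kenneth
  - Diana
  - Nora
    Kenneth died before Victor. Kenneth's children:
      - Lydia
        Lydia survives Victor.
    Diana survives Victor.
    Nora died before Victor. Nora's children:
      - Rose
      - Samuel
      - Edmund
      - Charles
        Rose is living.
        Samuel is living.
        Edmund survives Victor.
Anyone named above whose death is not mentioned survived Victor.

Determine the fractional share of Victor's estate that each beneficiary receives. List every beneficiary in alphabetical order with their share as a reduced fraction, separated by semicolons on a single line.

Harriet, as surviving spouse, takes 1/4.
The remaining 3/4 passes to Victor's descendants per stirpes.
The 3/4 is divided into 3 equal shares of 1/4 among Kenneth, Diana, Nora.
Kenneth predeceased; the 1/4 allotted to Kenneth's branch passes to Kenneth's issue by representation.
Lydia is the sole taker at this level and receives the full 1/4.
Diana is living and takes 1/4.
Nora predeceased; the 1/4 allotted to Nora's branch passes to Nora's issue by representation.
The 1/4 is divided into 4 equal shares of 1/16 among Rose, Samuel, Edmund, Charles.
Rose is living and takes 1/16.
Samuel is living and takes 1/16.
Edmund is living and takes 1/16.
Charles is living and takes 1/16.

Charles 1/16; Diana 1/4; Edmund 1/16; Harriet 1/4; Lydia 1/4; Rose 1/16; Samuel 1/16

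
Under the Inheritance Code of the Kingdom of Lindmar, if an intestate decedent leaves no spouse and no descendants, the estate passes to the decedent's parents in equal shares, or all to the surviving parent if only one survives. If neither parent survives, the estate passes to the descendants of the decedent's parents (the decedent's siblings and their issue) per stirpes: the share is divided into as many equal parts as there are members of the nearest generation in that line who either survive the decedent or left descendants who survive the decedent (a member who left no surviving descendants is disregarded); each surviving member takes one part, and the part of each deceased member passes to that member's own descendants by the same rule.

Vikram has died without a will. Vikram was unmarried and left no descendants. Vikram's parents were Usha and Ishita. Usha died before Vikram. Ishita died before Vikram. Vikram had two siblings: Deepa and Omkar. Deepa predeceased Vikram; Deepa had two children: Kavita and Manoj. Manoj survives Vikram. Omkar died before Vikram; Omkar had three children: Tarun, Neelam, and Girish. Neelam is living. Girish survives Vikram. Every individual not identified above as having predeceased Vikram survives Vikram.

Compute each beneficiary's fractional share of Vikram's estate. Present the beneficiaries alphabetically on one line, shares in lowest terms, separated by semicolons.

Girish 1/6; Kavita 1/4; Manoj 1/4; Neelam 1/6; Tarun 1/6

Neither parent survives and there are no descendants, so the estate passes to Vikram's siblings and their issue per stirpes.
The estate is divided into 2 equal shares of 1/2 among Deepa, Omkar.
Deepa predeceased; the 1/2 allotted to Deepa's branch passes to Deepa's issue by representation.
The 1/2 is divided into 2 equal shares of 1/4 among Kavita, Manoj.
Kavita is living and takes 1/4.
Manoj is living and takes 1/4.
Omkar predeceased; the 1/2 allotted to Omkar's branch passes to Omkar's issue by representation.
The 1/2 is divided into 3 equal shares of 1/6 among Tarun, Neelam, Girish.
Tarun is living and takes 1/6.
Neelam is living and takes 1/6.
Girish is living and takes 1/6.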